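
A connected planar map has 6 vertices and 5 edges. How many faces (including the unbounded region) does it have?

1

Euler's formula for a connected plane graph: V − E + F = 2, so F = 2 − 6 + 5 = 1.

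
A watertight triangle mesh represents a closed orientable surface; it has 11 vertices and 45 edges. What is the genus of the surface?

3

Every face is a triangle and each edge borders two faces, so 3F = 2·45, giving F = 30.
χ = V − E + F = 11 − 45 + 30 = -4.
For a closed orientable surface χ = 2 − 2g, so g = (2 − (-4))/2 = 3.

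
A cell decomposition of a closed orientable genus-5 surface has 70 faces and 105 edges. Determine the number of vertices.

For a closed orientable surface of genus 5, χ = 2 − 2·5 = -8.
V = -8 + E − F = -8 + 105 − 70 = 27.

27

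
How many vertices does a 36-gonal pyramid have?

37

A pyramid on an n-gon base has one n-gon and n triangles: V = 36 + 1 = 37, E = 2·36 = 72, F = 36 + 1 = 37.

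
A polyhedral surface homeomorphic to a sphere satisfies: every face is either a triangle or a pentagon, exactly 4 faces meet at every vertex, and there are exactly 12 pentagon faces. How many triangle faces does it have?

Let x be the number of triangles; then F = 12 + x.
Edge–face incidences: 2E = 5·12 + 3·x = 60 + 3x.
Every vertex has degree 4, so 4V = 2E.
Euler: V − E + F = 2 ⇒ (2E)/4 − E + (12 + x) = 2.
Multiply by 8: 2·(2E) − 4·(2E) + 8·(12 + x) = 16, i.e. 96 + 8x − 2·(60 + 3x) = 16.
Collecting terms: 2x − 24 = 16, so 2x = 40, so x = 20.
Then 2E = 60 + 3·20 = 120, so E = 60, V = 2E/4 = 30, F = 12 + 20 = 32.

20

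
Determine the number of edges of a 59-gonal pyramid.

118

A pyramid on an n-gon base has one n-gon and n triangles: V = 59 + 1 = 60, E = 2·59 = 118, F = 59 + 1 = 60.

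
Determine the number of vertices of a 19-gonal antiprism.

An antiprism on an n-gon has two n-gon caps and 2n triangles: V = 2·19 = 38, E = 4·19 = 76, F = 2·19 + 2 = 40.
Check: V − E + F = 38 − 76 + 40 = 2.

38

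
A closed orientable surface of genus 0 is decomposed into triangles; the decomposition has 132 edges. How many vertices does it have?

46

χ = 2 − 2·0 = 2, and every face is a triangle so 3F = 2E.
F = 2E/3 = 88. Then V = 2 + E − F = 2 + 132 − 88 = 46.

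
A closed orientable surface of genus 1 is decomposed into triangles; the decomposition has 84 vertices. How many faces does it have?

168

χ = 2 − 2·1 = 0, and every face is a triangle so 3F = 2E.
V − E + F = 0 with E = 3F/2 gives 84 − (3/2 − 1)·F = 0, so F = 168 and E = 252.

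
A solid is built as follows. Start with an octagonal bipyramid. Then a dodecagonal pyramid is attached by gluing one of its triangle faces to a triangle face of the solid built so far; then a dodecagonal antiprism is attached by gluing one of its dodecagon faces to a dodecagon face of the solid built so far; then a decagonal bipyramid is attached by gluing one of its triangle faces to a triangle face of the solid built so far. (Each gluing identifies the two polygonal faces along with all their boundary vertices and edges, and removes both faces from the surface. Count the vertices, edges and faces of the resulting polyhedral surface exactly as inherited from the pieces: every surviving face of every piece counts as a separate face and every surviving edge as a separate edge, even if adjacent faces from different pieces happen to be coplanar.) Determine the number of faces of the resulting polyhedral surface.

69

An octagonal bipyramid: V=10, E=24, F=16.
Attach a dodecagonal pyramid (V=13, E=24, F=13) along a 3-gon: merge 3 vertices and 3 edges, delete both glued faces → V=20, E=45, F=27.
Attach a dodecagonal antiprism (V=24, E=48, F=26) along a 12-gon: merge 12 vertices and 12 edges, delete both glued faces → V=32, E=81, F=51.
Attach a decagonal bipyramid (V=12, E=30, F=20) along a 3-gon: merge 3 vertices and 3 edges, delete both glued faces → V=41, E=108, F=69.
Check: V − E + F = 41 − 108 + 69 = 2.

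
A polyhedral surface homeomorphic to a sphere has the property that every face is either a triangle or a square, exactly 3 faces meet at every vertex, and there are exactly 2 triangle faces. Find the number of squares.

Let x be the number of squares; then F = 2 + x.
Edge–face incidences: 2E = 3·2 + 4·x = 6 + 4x.
Every vertex has degree 3, so 3V = 2E.
Euler: V − E + F = 2 ⇒ (2E)/3 − E + (2 + x) = 2.
Multiply by 6: 2·(2E) − 3·(2E) + 6·(2 + x) = 12, i.e. 12 + 6x − (6 + 4x) = 12.
Collecting terms: 2x + 6 = 12, so 2x = 6, so x = 3.
Then 2E = 6 + 4·3 = 18, so E = 9, V = 2E/3 = 6, F = 2 + 3 = 5.

3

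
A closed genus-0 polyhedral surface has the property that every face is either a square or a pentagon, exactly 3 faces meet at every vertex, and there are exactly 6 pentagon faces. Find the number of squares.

Let x be the number of squares; then F = 6 + x.
Edge–face incidences: 2E = 5·6 + 4·x = 30 + 4x.
Every vertex has degree 3, so 3V = 2E.
Euler: V − E + F = 2 ⇒ (2E)/3 − E + (6 + x) = 2.
Multiply by 6: 2·(2E) − 3·(2E) + 6·(6 + x) = 12, i.e. 36 + 6x − (30 + 4x) = 12.
Collecting terms: 2x + 6 = 12, so 2x = 6, so x = 3.
Then 2E = 30 + 4·3 = 42, so E = 21, V = 2E/3 = 14, F = 6 + 3 = 9.

3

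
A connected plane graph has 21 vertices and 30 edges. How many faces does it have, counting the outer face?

11

Euler's formula for a connected plane graph: V − E + F = 2, so F = 2 − 21 + 30 = 11.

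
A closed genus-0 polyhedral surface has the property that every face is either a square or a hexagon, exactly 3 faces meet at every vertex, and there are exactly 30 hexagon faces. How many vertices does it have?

68

Let x be the number of squares; then F = 30 + x.
Edge–face incidences: 2E = 6·30 + 4·x = 180 + 4x.
Every vertex has degree 3, so 3V = 2E.
Euler: V − E + F = 2 ⇒ (2E)/3 − E + (30 + x) = 2.
Multiply by 6: 2·(2E) − 3·(2E) + 6·(30 + x) = 12, i.e. 180 + 6x − (180 + 4x) = 12.
Collecting terms: 2x = 12, so x = 6.
Then 2E = 180 + 4·6 = 204, so E = 102, V = 2E/3 = 68, F = 30 + 6 = 36.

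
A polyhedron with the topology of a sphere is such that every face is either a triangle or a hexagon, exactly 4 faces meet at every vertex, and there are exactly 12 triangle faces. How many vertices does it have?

Let x be the number of hexagons; then F = 12 + x.
Edge–face incidences: 2E = 3·12 + 6·x = 36 + 6x.
Every vertex has degree 4, so 4V = 2E.
Euler: V − E + F = 2 ⇒ (2E)/4 − E + (12 + x) = 2.
Multiply by 8: 2·(2E) − 4·(2E) + 8·(12 + x) = 16, i.e. 96 + 8x − 2·(36 + 6x) = 16.
Collecting terms: −4x + 24 = 16, so −4x = −8, so x = 2.
Then 2E = 36 + 6·2 = 48, so E = 24, V = 2E/4 = 12, F = 12 + 2 = 14.

12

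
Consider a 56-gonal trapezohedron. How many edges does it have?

The n-trapezohedron (dual of the n-antiprism) has V = 2·56 + 2 = 114, E = 4·56 = 224, F = 2·56 = 112.

224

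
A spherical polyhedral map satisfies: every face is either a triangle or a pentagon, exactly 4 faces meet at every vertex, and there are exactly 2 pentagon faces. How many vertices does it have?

Let x be the number of triangles; then F = 2 + x.
Edge–face incidences: 2E = 5·2 + 3·x = 10 + 3x.
Every vertex has degree 4, so 4V = 2E.
Euler: V − E + F = 2 ⇒ (2E)/4 − E + (2 + x) = 2.
Multiply by 8: 2·(2E) − 4·(2E) + 8·(2 + x) = 16, i.e. 16 + 8x − 2·(10 + 3x) = 16.
Collecting terms: 2x − 4 = 16, so 2x = 20, so x = 10.
Then 2E = 10 + 3·10 = 40, so E = 20, V = 2E/4 = 10, F = 2 + 10 = 12.

10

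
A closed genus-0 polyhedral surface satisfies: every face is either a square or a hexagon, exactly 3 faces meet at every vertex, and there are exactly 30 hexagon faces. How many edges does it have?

Let x be the number of squares; then F = 30 + x.
Edge–face incidences: 2E = 6·30 + 4·x = 180 + 4x.
Every vertex has degree 3, so 3V = 2E.
Euler: V − E + F = 2 ⇒ (2E)/3 − E + (30 + x) = 2.
Multiply by 6: 2·(2E) − 3·(2E) + 6·(30 + x) = 12, i.e. 180 + 6x − (180 + 4x) = 12.
Collecting terms: 2x = 12, so x = 6.
Then 2E = 180 + 4·6 = 204, so E = 102, V = 2E/3 = 68, F = 30 + 6 = 36.

102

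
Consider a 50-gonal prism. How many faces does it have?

52

A prism on an n-gon has two n-gon bases and n rectangular sides: V = 2·50 = 100, E = 3·50 = 150, F = 50 + 2 = 52.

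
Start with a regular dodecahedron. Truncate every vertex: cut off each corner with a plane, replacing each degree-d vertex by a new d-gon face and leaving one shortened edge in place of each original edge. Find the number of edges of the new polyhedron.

90

The base solid has V = 20, E = 30, F = 12.
Truncation replaces each original edge-end by a new vertex, so V′ = 2E = 60.
Each original edge survives, and each old vertex of degree d contributes d new edges; summing degrees gives Σd = 2E, so E′ = E + 2E = 3E = 90.
Each original face survives and each original vertex becomes one new face: F′ = F + V = 32.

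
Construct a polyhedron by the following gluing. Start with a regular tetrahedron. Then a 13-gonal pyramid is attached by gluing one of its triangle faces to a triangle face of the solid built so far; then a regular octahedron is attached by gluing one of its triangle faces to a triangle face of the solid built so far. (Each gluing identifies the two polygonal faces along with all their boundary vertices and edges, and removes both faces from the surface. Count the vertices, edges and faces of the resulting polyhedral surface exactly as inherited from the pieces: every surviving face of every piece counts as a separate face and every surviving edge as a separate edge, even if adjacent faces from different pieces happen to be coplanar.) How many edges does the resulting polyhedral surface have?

38

A regular tetrahedron: V=4, E=6, F=4.
Attach a 13-gonal pyramid (V=14, E=26, F=14) along a 3-gon: merge 3 vertices and 3 edges, delete both glued faces → V=15, E=29, F=16.
Attach a regular octahedron (V=6, E=12, F=8) along a 3-gon: merge 3 vertices and 3 edges, delete both glued faces → V=18, E=38, F=22.
Check: V − E + F = 18 − 38 + 22 = 2.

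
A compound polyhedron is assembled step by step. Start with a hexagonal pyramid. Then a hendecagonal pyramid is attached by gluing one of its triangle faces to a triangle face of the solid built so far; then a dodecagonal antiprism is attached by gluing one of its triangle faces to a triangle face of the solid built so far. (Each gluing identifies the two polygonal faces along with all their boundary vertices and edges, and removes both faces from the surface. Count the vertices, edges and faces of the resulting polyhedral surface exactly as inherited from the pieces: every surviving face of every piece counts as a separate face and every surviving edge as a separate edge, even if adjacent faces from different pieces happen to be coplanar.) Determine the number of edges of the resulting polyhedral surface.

76

A hexagonal pyramid: V=7, E=12, F=7.
Attach a hendecagonal pyramid (V=12, E=22, F=12) along a 3-gon: merge 3 vertices and 3 edges, delete both glued faces → V=16, E=31, F=17.
Attach a dodecagonal antiprism (V=24, E=48, F=26) along a 3-gon: merge 3 vertices and 3 edges, delete both glued faces → V=37, E=76, F=41.
Check: V − E + F = 37 − 76 + 41 = 2.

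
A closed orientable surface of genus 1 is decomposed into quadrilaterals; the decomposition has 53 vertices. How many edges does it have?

χ = 2 − 2·1 = 0, and every face is a square so 4F = 2E.
V − E + F = 0 with E = 4F/2 gives 53 − (4/2 − 1)·F = 0, so F = 53 and E = 106.

106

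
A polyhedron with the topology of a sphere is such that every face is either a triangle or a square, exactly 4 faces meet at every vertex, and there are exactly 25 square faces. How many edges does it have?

62

Let x be the number of triangles; then F = 25 + x.
Edge–face incidences: 2E = 4·25 + 3·x = 100 + 3x.
Every vertex has degree 4, so 4V = 2E.
Euler: V − E + F = 2 ⇒ (2E)/4 − E + (25 + x) = 2.
Multiply by 8: 2·(2E) − 4·(2E) + 8·(25 + x) = 16, i.e. 200 + 8x − 2·(100 + 3x) = 16.
Collecting terms: 2x = 16, so x = 8.
Then 2E = 100 + 3·8 = 124, so E = 62, V = 2E/4 = 31, F = 25 + 8 = 33.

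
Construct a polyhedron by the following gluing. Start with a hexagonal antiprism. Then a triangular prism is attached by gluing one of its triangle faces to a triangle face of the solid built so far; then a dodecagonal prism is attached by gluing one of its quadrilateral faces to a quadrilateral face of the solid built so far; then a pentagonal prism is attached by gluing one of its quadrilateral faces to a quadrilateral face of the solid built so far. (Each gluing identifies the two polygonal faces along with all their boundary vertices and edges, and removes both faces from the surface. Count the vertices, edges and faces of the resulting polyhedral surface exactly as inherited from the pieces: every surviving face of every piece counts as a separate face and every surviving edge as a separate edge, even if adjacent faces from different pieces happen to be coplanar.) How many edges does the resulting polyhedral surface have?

A hexagonal antiprism: V=12, E=24, F=14.
Attach a triangular prism (V=6, E=9, F=5) along a 3-gon: merge 3 vertices and 3 edges, delete both glued faces → V=15, E=30, F=17.
Attach a dodecagonal prism (V=24, E=36, F=14) along a 4-gon: merge 4 vertices and 4 edges, delete both glued faces → V=35, E=62, F=29.
Attach a pentagonal prism (V=10, E=15, F=7) along a 4-gon: merge 4 vertices and 4 edges, delete both glued faces → V=41, E=73, F=34.
Check: V − E + F = 41 − 73 + 34 = 2.

73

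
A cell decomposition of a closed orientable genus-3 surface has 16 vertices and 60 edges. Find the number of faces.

40

For a closed orientable surface of genus 3, χ = 2 − 2·3 = -4.
F = -4 − V + E = -4 − 16 + 60 = 40.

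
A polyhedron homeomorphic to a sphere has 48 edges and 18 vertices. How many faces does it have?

Here V − E + F = 2.
F = 2 − V + E = 2 − 18 + 48 = 32.

32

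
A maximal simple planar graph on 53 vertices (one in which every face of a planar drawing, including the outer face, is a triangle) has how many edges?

In a plane triangulation 3F = 2E and V − E + F = 2, so E = 3V − 6 = 3·53 − 6 = 153.

153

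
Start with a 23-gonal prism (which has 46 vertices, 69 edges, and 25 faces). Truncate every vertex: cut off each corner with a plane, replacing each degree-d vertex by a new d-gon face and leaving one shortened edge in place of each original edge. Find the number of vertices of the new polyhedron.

Truncation replaces each original edge-end by a new vertex, so V′ = 2E = 138.
Each original edge survives, and each old vertex of degree d contributes d new edges; summing degrees gives Σd = 2E, so E′ = E + 2E = 3E = 207.
Each original face survives and each original vertex becomes one new face: F′ = F + V = 71.

138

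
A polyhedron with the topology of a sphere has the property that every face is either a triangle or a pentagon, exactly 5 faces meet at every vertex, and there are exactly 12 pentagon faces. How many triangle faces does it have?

80

Let x be the number of triangles; then F = 12 + x.
Edge–face incidences: 2E = 5·12 + 3·x = 60 + 3x.
Every vertex has degree 5, so 5V = 2E.
Euler: V − E + F = 2 ⇒ (2E)/5 − E + (12 + x) = 2.
Multiply by 10: 2·(2E) − 5·(2E) + 10·(12 + x) = 20, i.e. 120 + 10x − 3·(60 + 3x) = 20.
Collecting terms: x − 60 = 20, so x = 80.
Then 2E = 60 + 3·80 = 300, so E = 150, V = 2E/5 = 60, F = 12 + 80 = 92.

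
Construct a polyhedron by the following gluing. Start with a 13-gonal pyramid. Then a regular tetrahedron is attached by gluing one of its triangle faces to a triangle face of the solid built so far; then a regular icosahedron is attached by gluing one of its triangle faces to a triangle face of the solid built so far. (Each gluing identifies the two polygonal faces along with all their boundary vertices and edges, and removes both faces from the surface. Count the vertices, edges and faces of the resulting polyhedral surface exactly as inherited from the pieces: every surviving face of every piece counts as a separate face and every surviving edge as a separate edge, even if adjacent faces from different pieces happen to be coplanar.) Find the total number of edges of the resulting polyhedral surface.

56

A 13-gonal pyramid: V=14, E=26, F=14.
Attach a regular tetrahedron (V=4, E=6, F=4) along a 3-gon: merge 3 vertices and 3 edges, delete both glued faces → V=15, E=29, F=16.
Attach a regular icosahedron (V=12, E=30, F=20) along a 3-gon: merge 3 vertices and 3 edges, delete both glued faces → V=24, E=56, F=34.
Check: V − E + F = 24 − 56 + 34 = 2.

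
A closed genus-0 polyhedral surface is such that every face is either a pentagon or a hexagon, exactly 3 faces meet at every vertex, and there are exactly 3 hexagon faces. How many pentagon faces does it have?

Let x be the number of pentagons; then F = 3 + x.
Edge–face incidences: 2E = 6·3 + 5·x = 18 + 5x.
Every vertex has degree 3, so 3V = 2E.
Euler: V − E + F = 2 ⇒ (2E)/3 − E + (3 + x) = 2.
Multiply by 6: 2·(2E) − 3·(2E) + 6·(3 + x) = 12, i.e. 18 + 6x − (18 + 5x) = 12.
Collecting terms: x = 12.
Then 2E = 18 + 5·12 = 78, so E = 39, V = 2E/3 = 26, F = 3 + 12 = 15.

12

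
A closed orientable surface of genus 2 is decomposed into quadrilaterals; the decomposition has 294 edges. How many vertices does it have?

145

χ = 2 − 2·2 = -2, and every face is a square so 4F = 2E.
F = 2E/4 = 147. Then V = -2 + E − F = -2 + 294 − 147 = 145.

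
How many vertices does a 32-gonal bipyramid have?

34

A bipyramid over an n-gon has 2n triangular faces and n + 2 vertices: V = 32 + 2 = 34, E = 3·32 = 96, F = 2·32 = 64.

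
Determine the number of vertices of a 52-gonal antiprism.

104

An antiprism on an n-gon has two n-gon caps and 2n triangles: V = 2·52 = 104, E = 4·52 = 208, F = 2·52 + 2 = 106.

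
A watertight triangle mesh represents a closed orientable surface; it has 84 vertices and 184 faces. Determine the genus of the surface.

5

Every face is a triangle, so 2E = 3·184 = 552, giving E = 276.
χ = V − E + F = 84 − 276 + 184 = -8.
For a closed orientable surface χ = 2 − 2g, so g = (2 − (-8))/2 = 5.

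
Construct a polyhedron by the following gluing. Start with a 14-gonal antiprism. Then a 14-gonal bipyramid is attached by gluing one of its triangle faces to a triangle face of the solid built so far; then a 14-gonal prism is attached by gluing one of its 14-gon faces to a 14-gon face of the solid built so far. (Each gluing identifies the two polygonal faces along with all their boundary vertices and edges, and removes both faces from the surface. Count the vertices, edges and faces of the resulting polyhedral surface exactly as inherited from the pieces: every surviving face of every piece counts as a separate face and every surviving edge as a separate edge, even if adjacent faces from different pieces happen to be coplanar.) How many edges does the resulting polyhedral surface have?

A 14-gonal antiprism: V=28, E=56, F=30.
Attach a 14-gonal bipyramid (V=16, E=42, F=28) along a 3-gon: merge 3 vertices and 3 edges, delete both glued faces → V=41, E=95, F=56.
Attach a 14-gonal prism (V=28, E=42, F=16) along a 14-gon: merge 14 vertices and 14 edges, delete both glued faces → V=55, E=123, F=70.
Check: V − E + F = 55 − 123 + 70 = 2.

123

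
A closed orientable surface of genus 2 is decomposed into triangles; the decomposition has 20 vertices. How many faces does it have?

44

χ = 2 − 2·2 = -2, and every face is a triangle so 3F = 2E.
V − E + F = -2 with E = 3F/2 gives 20 − (3/2 − 1)·F = -2, so F = 44 and E = 66.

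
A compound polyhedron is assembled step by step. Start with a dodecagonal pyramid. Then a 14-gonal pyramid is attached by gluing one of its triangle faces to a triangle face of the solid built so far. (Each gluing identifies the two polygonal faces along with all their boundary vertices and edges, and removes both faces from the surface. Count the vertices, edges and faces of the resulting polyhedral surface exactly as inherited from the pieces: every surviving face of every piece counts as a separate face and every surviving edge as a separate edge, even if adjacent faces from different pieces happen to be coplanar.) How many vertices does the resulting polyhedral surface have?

25

A dodecagonal pyramid: V=13, E=24, F=13.
Attach a 14-gonal pyramid (V=15, E=28, F=15) along a 3-gon: merge 3 vertices and 3 edges, delete both glued faces → V=25, E=49, F=26.
Check: V − E + F = 25 − 49 + 26 = 2.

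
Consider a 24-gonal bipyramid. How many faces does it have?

A bipyramid over an n-gon has 2n triangular faces and n + 2 vertices: V = 24 + 2 = 26, E = 3·24 = 72, F = 2·24 = 48.

48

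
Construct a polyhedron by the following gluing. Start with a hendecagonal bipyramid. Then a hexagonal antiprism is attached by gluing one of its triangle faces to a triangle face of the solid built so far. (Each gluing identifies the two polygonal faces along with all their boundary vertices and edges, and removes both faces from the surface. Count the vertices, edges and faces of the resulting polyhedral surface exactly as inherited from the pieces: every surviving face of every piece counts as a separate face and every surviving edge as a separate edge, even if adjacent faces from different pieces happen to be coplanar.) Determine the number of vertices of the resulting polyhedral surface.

A hendecagonal bipyramid: V=13, E=33, F=22.
Attach a hexagonal antiprism (V=12, E=24, F=14) along a 3-gon: merge 3 vertices and 3 edges, delete both glued faces → V=22, E=54, F=34.
Check: V − E + F = 22 − 54 + 34 = 2.

22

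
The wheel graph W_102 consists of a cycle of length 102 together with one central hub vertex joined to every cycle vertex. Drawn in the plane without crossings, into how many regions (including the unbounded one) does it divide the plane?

103

W_102 has V = 102 + 1 = 103 vertices and E = 2·102 = 204 edges.
By Euler's formula F = 2 − V + E = 2 − 103 + 204 = 103.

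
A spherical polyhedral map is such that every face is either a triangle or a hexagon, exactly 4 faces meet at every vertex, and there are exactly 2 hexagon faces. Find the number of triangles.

12

Let x be the number of triangles; then F = 2 + x.
Edge–face incidences: 2E = 6·2 + 3·x = 12 + 3x.
Every vertex has degree 4, so 4V = 2E.
Euler: V − E + F = 2 ⇒ (2E)/4 − E + (2 + x) = 2.
Multiply by 8: 2·(2E) − 4·(2E) + 8·(2 + x) = 16, i.e. 16 + 8x − 2·(12 + 3x) = 16.
Collecting terms: 2x − 8 = 16, so 2x = 24, so x = 12.
Then 2E = 12 + 3·12 = 48, so E = 24, V = 2E/4 = 12, F = 2 + 12 = 14.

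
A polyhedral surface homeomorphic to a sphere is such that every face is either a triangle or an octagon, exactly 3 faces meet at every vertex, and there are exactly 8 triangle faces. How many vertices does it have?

24

Let x be the number of octagons; then F = 8 + x.
Edge–face incidences: 2E = 3·8 + 8·x = 24 + 8x.
Every vertex has degree 3, so 3V = 2E.
Euler: V − E + F = 2 ⇒ (2E)/3 − E + (8 + x) = 2.
Multiply by 6: 2·(2E) − 3·(2E) + 6·(8 + x) = 12, i.e. 48 + 6x − (24 + 8x) = 12.
Collecting terms: −2x + 24 = 12, so −2x = −12, so x = 6.
Then 2E = 24 + 8·6 = 72, so E = 36, V = 2E/3 = 24, F = 8 + 6 = 14.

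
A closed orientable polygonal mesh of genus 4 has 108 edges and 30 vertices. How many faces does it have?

72

For a closed orientable surface of genus 4, χ = 2 − 2·4 = -6.
F = -6 − V + E = -6 − 30 + 108 = 72.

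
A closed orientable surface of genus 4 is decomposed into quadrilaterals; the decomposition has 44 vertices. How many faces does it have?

χ = 2 − 2·4 = -6, and every face is a square so 4F = 2E.
V − E + F = -6 with E = 4F/2 gives 44 − (4/2 − 1)·F = -6, so F = 50 and E = 100.

50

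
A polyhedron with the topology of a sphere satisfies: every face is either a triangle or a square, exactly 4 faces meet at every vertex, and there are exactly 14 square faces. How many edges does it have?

Let x be the number of triangles; then F = 14 + x.
Edge–face incidences: 2E = 4·14 + 3·x = 56 + 3x.
Every vertex has degree 4, so 4V = 2E.
Euler: V − E + F = 2 ⇒ (2E)/4 − E + (14 + x) = 2.
Multiply by 8: 2·(2E) − 4·(2E) + 8·(14 + x) = 16, i.e. 112 + 8x − 2·(56 + 3x) = 16.
Collecting terms: 2x = 16, so x = 8.
Then 2E = 56 + 3·8 = 80, so E = 40, V = 2E/4 = 20, F = 14 + 8 = 22.

40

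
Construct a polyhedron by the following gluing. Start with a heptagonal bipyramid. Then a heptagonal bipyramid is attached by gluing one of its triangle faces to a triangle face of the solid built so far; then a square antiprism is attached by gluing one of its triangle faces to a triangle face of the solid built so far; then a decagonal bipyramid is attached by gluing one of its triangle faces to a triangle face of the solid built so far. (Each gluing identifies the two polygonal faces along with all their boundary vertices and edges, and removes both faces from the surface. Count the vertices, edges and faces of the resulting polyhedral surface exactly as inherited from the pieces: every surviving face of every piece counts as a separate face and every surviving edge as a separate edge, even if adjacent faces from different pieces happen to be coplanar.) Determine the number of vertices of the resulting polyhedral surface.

29

A heptagonal bipyramid: V=9, E=21, F=14.
Attach a heptagonal bipyramid (V=9, E=21, F=14) along a 3-gon: merge 3 vertices and 3 edges, delete both glued faces → V=15, E=39, F=26.
Attach a square antiprism (V=8, E=16, F=10) along a 3-gon: merge 3 vertices and 3 edges, delete both glued faces → V=20, E=52, F=34.
Attach a decagonal bipyramid (V=12, E=30, F=20) along a 3-gon: merge 3 vertices and 3 edges, delete both glued faces → V=29, E=79, F=52.
Check: V − E + F = 29 − 79 + 52 = 2.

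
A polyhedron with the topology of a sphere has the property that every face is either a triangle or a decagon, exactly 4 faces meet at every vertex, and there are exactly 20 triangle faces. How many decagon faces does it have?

2

Let x be the number of decagons; then F = 20 + x.
Edge–face incidences: 2E = 3·20 + 10·x = 60 + 10x.
Every vertex has degree 4, so 4V = 2E.
Euler: V − E + F = 2 ⇒ (2E)/4 − E + (20 + x) = 2.
Multiply by 8: 2·(2E) − 4·(2E) + 8·(20 + x) = 16, i.e. 160 + 8x − 2·(60 + 10x) = 16.
Collecting terms: −12x + 40 = 16, so −12x = −24, so x = 2.
Then 2E = 60 + 10·2 = 80, so E = 40, V = 2E/4 = 20, F = 20 + 2 = 22.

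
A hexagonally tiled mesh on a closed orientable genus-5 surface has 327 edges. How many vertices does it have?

χ = 2 − 2·5 = -8, and every face is a hexagon so 6F = 2E.
F = 2E/6 = 109. Then V = -8 + E − F = -8 + 327 − 109 = 210.

210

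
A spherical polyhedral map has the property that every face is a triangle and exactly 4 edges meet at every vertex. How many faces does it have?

8

Each face has 3 edges and each edge borders two faces, so 2E = 3F.
Each vertex has degree 4, so 4V = 2E and hence V = 3F/4.
Euler: V − E + F = 2 ⇒ (3F/4) − (3F/2) + F = 2.
Multiply by 8: (6 − 12 + 8)F = 16, i.e. 2F = 16.
So F = 8, E = 3·8/2 = 12, V = 3·8/4 = 6.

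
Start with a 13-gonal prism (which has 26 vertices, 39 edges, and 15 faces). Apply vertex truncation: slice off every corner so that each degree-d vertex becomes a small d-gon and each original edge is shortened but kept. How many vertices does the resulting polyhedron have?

Truncation replaces each original edge-end by a new vertex, so V′ = 2E = 78.
Each original edge survives, and each old vertex of degree d contributes d new edges; summing degrees gives Σd = 2E, so E′ = E + 2E = 3E = 117.
Each original face survives and each original vertex becomes one new face: F′ = F + V = 41.

78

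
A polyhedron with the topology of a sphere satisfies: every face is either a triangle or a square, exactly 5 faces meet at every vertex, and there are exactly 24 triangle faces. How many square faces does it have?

Let x be the number of squares; then F = 24 + x.
Edge–face incidences: 2E = 3·24 + 4·x = 72 + 4x.
Every vertex has degree 5, so 5V = 2E.
Euler: V − E + F = 2 ⇒ (2E)/5 − E + (24 + x) = 2.
Multiply by 10: 2·(2E) − 5·(2E) + 10·(24 + x) = 20, i.e. 240 + 10x − 3·(72 + 4x) = 20.
Collecting terms: −2x + 24 = 20, so −2x = −4, so x = 2.
Then 2E = 72 + 4·2 = 80, so E = 40, V = 2E/5 = 16, F = 24 + 2 = 26.

2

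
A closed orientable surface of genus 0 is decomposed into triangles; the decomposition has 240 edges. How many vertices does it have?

82

χ = 2 − 2·0 = 2, and every face is a triangle so 3F = 2E.
F = 2E/3 = 160. Then V = 2 + E − F = 2 + 240 − 160 = 82.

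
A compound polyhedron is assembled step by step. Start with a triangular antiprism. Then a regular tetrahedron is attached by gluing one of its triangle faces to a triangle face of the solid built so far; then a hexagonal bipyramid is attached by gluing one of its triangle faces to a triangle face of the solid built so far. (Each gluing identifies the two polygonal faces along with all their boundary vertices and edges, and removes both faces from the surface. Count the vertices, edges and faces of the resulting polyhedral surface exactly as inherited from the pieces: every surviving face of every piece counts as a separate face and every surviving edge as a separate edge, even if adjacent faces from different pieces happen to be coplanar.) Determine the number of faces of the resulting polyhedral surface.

20

A triangular antiprism: V=6, E=12, F=8.
Attach a regular tetrahedron (V=4, E=6, F=4) along a 3-gon: merge 3 vertices and 3 edges, delete both glued faces → V=7, E=15, F=10.
Attach a hexagonal bipyramid (V=8, E=18, F=12) along a 3-gon: merge 3 vertices and 3 edges, delete both glued faces → V=12, E=30, F=20.
Check: V − E + F = 12 − 30 + 20 = 2.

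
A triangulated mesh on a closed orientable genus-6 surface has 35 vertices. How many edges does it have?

χ = 2 − 2·6 = -10, and every face is a triangle so 3F = 2E.
V − E + F = -10 with E = 3F/2 gives 35 − (3/2 − 1)·F = -10, so F = 90 and E = 135.

135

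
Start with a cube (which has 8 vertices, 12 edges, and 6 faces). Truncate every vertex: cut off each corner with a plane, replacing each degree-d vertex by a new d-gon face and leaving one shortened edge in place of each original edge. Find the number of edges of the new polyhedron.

Truncation replaces each original edge-end by a new vertex, so V′ = 2E = 24.
Each original edge survives, and each old vertex of degree d contributes d new edges; summing degrees gives Σd = 2E, so E′ = E + 2E = 3E = 36.
Each original face survives and each original vertex becomes one new face: F′ = F + V = 14.

36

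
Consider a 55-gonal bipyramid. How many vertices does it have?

57

A bipyramid over an n-gon has 2n triangular faces and n + 2 vertices: V = 55 + 2 = 57, E = 3·55 = 165, F = 2·55 = 110.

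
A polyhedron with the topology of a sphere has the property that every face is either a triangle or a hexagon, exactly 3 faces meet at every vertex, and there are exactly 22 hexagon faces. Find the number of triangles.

Let x be the number of triangles; then F = 22 + x.
Edge–face incidences: 2E = 6·22 + 3·x = 132 + 3x.
Every vertex has degree 3, so 3V = 2E.
Euler: V − E + F = 2 ⇒ (2E)/3 − E + (22 + x) = 2.
Multiply by 6: 2·(2E) − 3·(2E) + 6·(22 + x) = 12, i.e. 132 + 6x − (132 + 3x) = 12.
Collecting terms: 3x = 12, so x = 4.
Then 2E = 132 + 3·4 = 144, so E = 72, V = 2E/3 = 48, F = 22 + 4 = 26.

4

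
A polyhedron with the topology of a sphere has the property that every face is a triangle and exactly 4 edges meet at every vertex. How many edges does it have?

Each face has 3 edges and each edge borders two faces, so 2E = 3F.
Each vertex has degree 4, so 4V = 2E and hence V = 3F/4.
Euler: V − E + F = 2 ⇒ (3F/4) − (3F/2) + F = 2.
Multiply by 8: (6 − 12 + 8)F = 16, i.e. 2F = 16.
So F = 8, E = 3·8/2 = 12, V = 3·8/4 = 6.

12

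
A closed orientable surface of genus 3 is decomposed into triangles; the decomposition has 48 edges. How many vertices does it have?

12

χ = 2 − 2·3 = -4, and every face is a triangle so 3F = 2E.
F = 2E/3 = 32. Then V = -4 + E − F = -4 + 48 − 32 = 12.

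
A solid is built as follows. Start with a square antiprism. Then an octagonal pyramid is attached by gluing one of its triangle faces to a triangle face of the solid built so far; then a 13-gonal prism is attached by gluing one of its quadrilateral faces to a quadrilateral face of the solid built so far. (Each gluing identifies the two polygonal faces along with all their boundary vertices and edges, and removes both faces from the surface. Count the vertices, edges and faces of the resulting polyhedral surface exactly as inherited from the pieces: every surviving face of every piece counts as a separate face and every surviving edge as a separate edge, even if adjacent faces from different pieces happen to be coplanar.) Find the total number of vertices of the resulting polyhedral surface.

A square antiprism: V=8, E=16, F=10.
Attach an octagonal pyramid (V=9, E=16, F=9) along a 3-gon: merge 3 vertices and 3 edges, delete both glued faces → V=14, E=29, F=17.
Attach a 13-gonal prism (V=26, E=39, F=15) along a 4-gon: merge 4 vertices and 4 edges, delete both glued faces → V=36, E=64, F=30.
Check: V − E + F = 36 − 64 + 30 = 2.

36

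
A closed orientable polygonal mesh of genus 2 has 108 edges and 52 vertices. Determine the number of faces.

54

For a closed orientable surface of genus 2, χ = 2 − 2·2 = -2.
F = -2 − V + E = -2 − 52 + 108 = 54.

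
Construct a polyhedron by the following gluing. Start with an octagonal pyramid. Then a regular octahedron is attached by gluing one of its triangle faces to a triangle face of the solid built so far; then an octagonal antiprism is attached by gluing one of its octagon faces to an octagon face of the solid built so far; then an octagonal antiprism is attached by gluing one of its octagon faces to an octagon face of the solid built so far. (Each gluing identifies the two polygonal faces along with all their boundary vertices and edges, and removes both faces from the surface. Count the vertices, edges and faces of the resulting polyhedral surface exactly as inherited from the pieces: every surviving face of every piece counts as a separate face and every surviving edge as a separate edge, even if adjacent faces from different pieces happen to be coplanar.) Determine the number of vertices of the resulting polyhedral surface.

28

An octagonal pyramid: V=9, E=16, F=9.
Attach a regular octahedron (V=6, E=12, F=8) along a 3-gon: merge 3 vertices and 3 edges, delete both glued faces → V=12, E=25, F=15.
Attach an octagonal antiprism (V=16, E=32, F=18) along an 8-gon: merge 8 vertices and 8 edges, delete both glued faces → V=20, E=49, F=31.
Attach an octagonal antiprism (V=16, E=32, F=18) along an 8-gon: merge 8 vertices and 8 edges, delete both glued faces → V=28, E=73, F=47.
Check: V − E + F = 28 − 73 + 47 = 2.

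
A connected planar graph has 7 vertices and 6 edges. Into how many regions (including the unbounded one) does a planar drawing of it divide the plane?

1

Euler's formula for a connected plane graph: V − E + F = 2, so F = 2 − 7 + 6 = 1.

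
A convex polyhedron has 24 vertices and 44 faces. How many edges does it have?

66

Here V − E + F = 2.
E = V + F − (2) = 24 + 44 − (2) = 66.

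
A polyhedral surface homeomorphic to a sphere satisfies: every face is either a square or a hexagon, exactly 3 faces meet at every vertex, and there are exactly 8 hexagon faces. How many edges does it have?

36

Let x be the number of squares; then F = 8 + x.
Edge–face incidences: 2E = 6·8 + 4·x = 48 + 4x.
Every vertex has degree 3, so 3V = 2E.
Euler: V − E + F = 2 ⇒ (2E)/3 − E + (8 + x) = 2.
Multiply by 6: 2·(2E) − 3·(2E) + 6·(8 + x) = 12, i.e. 48 + 6x − (48 + 4x) = 12.
Collecting terms: 2x = 12, so x = 6.
Then 2E = 48 + 4·6 = 72, so E = 36, V = 2E/3 = 24, F = 8 + 6 = 14.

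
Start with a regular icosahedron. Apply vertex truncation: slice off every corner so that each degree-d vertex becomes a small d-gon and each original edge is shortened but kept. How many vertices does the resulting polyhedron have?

60

The base solid has V = 12, E = 30, F = 20.
Truncation replaces each original edge-end by a new vertex, so V′ = 2E = 60.
Each original edge survives, and each old vertex of degree d contributes d new edges; summing degrees gives Σd = 2E, so E′ = E + 2E = 3E = 90.
Each original face survives and each original vertex becomes one new face: F′ = F + V = 32.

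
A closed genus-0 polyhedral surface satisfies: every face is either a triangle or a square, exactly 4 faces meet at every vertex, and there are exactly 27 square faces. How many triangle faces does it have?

8

Let x be the number of triangles; then F = 27 + x.
Edge–face incidences: 2E = 4·27 + 3·x = 108 + 3x.
Every vertex has degree 4, so 4V = 2E.
Euler: V − E + F = 2 ⇒ (2E)/4 − E + (27 + x) = 2.
Multiply by 8: 2·(2E) − 4·(2E) + 8·(27 + x) = 16, i.e. 216 + 8x − 2·(108 + 3x) = 16.
Collecting terms: 2x = 16, so x = 8.
Then 2E = 108 + 3·8 = 132, so E = 66, V = 2E/4 = 33, F = 27 + 8 = 35.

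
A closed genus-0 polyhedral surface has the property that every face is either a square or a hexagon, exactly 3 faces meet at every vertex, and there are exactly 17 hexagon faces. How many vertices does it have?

Let x be the number of squares; then F = 17 + x.
Edge–face incidences: 2E = 6·17 + 4·x = 102 + 4x.
Every vertex has degree 3, so 3V = 2E.
Euler: V − E + F = 2 ⇒ (2E)/3 − E + (17 + x) = 2.
Multiply by 6: 2·(2E) − 3·(2E) + 6·(17 + x) = 12, i.e. 102 + 6x − (102 + 4x) = 12.
Collecting terms: 2x = 12, so x = 6.
Then 2E = 102 + 4·6 = 126, so E = 63, V = 2E/3 = 42, F = 17 + 6 = 23.

42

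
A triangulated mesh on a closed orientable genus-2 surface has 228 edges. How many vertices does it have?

74

χ = 2 − 2·2 = -2, and every face is a triangle so 3F = 2E.
F = 2E/3 = 152. Then V = -2 + E − F = -2 + 228 − 152 = 74.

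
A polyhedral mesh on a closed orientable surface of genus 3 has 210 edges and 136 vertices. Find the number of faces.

70

For a closed orientable surface of genus 3, χ = 2 − 2·3 = -4.
F = -4 − V + E = -4 − 136 + 210 = 70.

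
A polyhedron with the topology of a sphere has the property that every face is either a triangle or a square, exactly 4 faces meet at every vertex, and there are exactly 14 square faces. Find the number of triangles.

Let x be the number of triangles; then F = 14 + x.
Edge–face incidences: 2E = 4·14 + 3·x = 56 + 3x.
Every vertex has degree 4, so 4V = 2E.
Euler: V − E + F = 2 ⇒ (2E)/4 − E + (14 + x) = 2.
Multiply by 8: 2·(2E) − 4·(2E) + 8·(14 + x) = 16, i.e. 112 + 8x − 2·(56 + 3x) = 16.
Collecting terms: 2x = 16, so x = 8.
Then 2E = 56 + 3·8 = 80, so E = 40, V = 2E/4 = 20, F = 14 + 8 = 22.

8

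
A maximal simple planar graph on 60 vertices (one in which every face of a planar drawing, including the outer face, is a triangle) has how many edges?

In a plane triangulation 3F = 2E and V − E + F = 2, so E = 3V − 6 = 3·60 − 6 = 174.

174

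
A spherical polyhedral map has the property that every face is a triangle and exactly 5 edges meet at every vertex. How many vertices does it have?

12

Each face has 3 edges and each edge borders two faces, so 2E = 3F.
Each vertex has degree 5, so 5V = 2E and hence V = 3F/5.
Euler: V − E + F = 2 ⇒ (3F/5) − (3F/2) + F = 2.
Multiply by 10: (6 − 15 + 10)F = 20, i.e. 1F = 20.
So F = 20, E = 3·20/2 = 30, V = 3·20/5 = 12.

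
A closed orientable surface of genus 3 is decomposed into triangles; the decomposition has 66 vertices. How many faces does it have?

140

χ = 2 − 2·3 = -4, and every face is a triangle so 3F = 2E.
V − E + F = -4 with E = 3F/2 gives 66 − (3/2 − 1)·F = -4, so F = 140 and E = 210.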